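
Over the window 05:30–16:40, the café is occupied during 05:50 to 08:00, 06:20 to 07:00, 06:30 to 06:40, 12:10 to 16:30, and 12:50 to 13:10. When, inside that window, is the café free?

The merged coverage is 05:50–08:00, 12:10–16:30.
Uncovered inside 05:30–16:40: 05:30–05:50, 08:00–12:10, 16:30–16:40.

05:30–05:50, 08:00–12:10, 16:30–16:40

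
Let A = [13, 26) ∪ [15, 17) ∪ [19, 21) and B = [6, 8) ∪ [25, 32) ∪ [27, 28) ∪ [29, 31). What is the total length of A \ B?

12

A, merged: [13, 26).
B, merged: [6, 8), [25, 32).
A \ B = [13, 25).
Total: 12.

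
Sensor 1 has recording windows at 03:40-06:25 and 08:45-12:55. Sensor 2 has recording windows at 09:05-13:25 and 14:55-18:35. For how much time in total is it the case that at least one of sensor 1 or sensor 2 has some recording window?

A ∪ B = 03:40–06:25, 08:45–13:25, 14:55–18:35.
Total: 2 h 45 min + 4 h 40 min + 3 h 40 min = 11 h 5 min.

11 h 5 min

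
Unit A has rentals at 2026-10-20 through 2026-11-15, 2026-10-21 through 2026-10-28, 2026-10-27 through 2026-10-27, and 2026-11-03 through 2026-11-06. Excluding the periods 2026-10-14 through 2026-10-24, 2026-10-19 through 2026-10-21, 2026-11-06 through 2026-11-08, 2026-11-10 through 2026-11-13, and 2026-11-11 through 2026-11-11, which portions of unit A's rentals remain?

2026-10-25 through 2026-11-05, 2026-11-09 through 2026-11-09, 2026-11-14 through 2026-11-15

First set merges to 2026-10-20 through 2026-11-15.
Second set merges to 2026-10-14 through 2026-10-24, 2026-11-06 through 2026-11-08, 2026-11-10 through 2026-11-13.
2026-10-20 through 2026-11-15 minus B → 2026-10-25 through 2026-11-05, 2026-11-09 through 2026-11-09, 2026-11-14 through 2026-11-15.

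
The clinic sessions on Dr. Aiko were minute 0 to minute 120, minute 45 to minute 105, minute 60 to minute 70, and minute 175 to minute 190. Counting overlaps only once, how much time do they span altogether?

135 minutes

Merged: minute 0 to minute 120, minute 175 to minute 190.
Lengths: 120 minutes + 15 minutes = 135 minutes.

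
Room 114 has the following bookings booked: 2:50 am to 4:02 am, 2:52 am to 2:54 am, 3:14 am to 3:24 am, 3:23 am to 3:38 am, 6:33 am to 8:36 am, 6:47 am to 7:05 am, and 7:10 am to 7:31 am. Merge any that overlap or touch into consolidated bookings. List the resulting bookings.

2:52 am–2:54 am overlaps/touches 2:50 am–4:02 am → extend to 2:50 am–4:02 am.
3:14 am–3:24 am overlaps/touches 2:50 am–4:02 am → extend to 2:50 am–4:02 am.
3:23 am–3:38 am overlaps/touches 2:50 am–4:02 am → extend to 2:50 am–4:02 am.
6:33 am–8:36 am is disjoint → start new block.
6:47 am–7:05 am overlaps/touches 6:33 am–8:36 am → extend to 6:33 am–8:36 am.
7:10 am–7:31 am overlaps/touches 6:33 am–8:36 am → extend to 6:33 am–8:36 am.

2:50 am–4:02 am, 6:33 am–8:36 am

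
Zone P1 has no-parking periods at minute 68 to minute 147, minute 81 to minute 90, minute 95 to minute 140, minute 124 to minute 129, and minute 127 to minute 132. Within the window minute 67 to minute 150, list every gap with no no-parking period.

After merging, the occupied span is minute 68 to minute 147.
Gaps within minute 67 to minute 150: minute 67 to minute 68, minute 147 to minute 150.

minute 67 to minute 68, minute 147 to minute 150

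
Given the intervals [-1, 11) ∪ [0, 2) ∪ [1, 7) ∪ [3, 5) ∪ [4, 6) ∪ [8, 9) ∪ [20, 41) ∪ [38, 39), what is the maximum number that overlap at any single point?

4

Sweep endpoints in order; track running count of active intervals.
Peak of 4 reached at 4.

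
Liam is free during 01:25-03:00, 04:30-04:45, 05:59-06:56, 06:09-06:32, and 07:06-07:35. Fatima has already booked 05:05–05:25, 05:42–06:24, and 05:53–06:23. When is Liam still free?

Merge the first list: 01:25-03:00, 04:30-04:45, 05:59-06:56, 07:06-07:35.
Merge the second list: 05:05-05:25, 05:42-06:24.
01:25-03:00: nothing removed.
04:30-04:45: nothing removed.
05:59-06:56 \ B = 06:24-06:56.
07:06-07:35: nothing removed.

01:25-03:00, 04:30-04:45, 06:24-06:56, 07:06-07:35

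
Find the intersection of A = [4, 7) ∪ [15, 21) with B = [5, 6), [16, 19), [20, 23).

[5, 6) ∪ [16, 19) ∪ [20, 21)

[4, 7) overlaps B on [5, 6).
[15, 21) overlaps B on [16, 19), [20, 21).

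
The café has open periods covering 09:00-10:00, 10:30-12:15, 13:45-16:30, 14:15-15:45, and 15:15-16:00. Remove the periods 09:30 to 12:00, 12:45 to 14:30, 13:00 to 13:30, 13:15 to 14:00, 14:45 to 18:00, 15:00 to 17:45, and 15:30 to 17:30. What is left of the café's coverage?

First set merges to 09:00–10:00, 10:30–12:15, 13:45–16:30.
Second set merges to 09:30–12:00, 12:45–14:30, 14:45–18:00.
09:00–10:00 \ B = 09:00–09:30.
10:30–12:15 \ B = 12:00–12:15.
13:45–16:30 \ B = 14:30–14:45.

09:00–09:30, 12:00–12:15, 14:30–14:45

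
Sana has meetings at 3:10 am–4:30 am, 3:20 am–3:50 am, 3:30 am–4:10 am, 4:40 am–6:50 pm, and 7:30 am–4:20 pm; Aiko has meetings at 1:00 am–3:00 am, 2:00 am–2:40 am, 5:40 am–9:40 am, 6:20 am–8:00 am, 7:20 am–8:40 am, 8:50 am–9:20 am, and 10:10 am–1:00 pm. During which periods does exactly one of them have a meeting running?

1:00 am-3:00 am, 3:10 am-4:30 am, 4:40 am-5:40 am, 9:40 am-10:10 am, 1:00 pm-6:50 pm

Merge the first list: 3:10 am-4:30 am, 4:40 am-6:50 pm.
Merge the second list: 1:00 am-3:00 am, 5:40 am-9:40 am, 10:10 am-1:00 pm.
Only in the first: 3:10 am-4:30 am, 4:40 am-5:40 am, 9:40 am-10:10 am, 1:00 pm-6:50 pm.
Only in the second: 1:00 am-3:00 am.
Together these are the periods covered by exactly one.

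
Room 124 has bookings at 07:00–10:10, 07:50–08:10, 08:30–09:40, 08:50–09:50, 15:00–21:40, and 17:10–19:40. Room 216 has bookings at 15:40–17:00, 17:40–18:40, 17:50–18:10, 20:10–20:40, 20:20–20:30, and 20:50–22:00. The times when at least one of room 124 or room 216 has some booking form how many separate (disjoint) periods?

2

Merge the first list: 07:00–10:10, 15:00–21:40.
Merge the second list: 15:40–17:00, 17:40–18:40, 20:10–20:40, 20:50–22:00.
A ∪ B = 07:00–10:10, 15:00–22:00.
That is 2 disjoint pieces.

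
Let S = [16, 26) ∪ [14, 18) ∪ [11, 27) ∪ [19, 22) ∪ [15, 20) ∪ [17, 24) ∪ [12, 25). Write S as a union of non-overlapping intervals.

[11, 27)

Sort by start: [11, 27), [12, 25), [14, 18), [15, 20), [16, 26), [17, 24), [19, 22).
[12, 25) overlaps/touches [11, 27) → extend to [11, 27).
[14, 18) overlaps/touches [11, 27) → extend to [11, 27).
[15, 20) overlaps/touches [11, 27) → extend to [11, 27).
[16, 26) overlaps/touches [11, 27) → extend to [11, 27).
[17, 24) overlaps/touches [11, 27) → extend to [11, 27).
[19, 22) overlaps/touches [11, 27) → extend to [11, 27).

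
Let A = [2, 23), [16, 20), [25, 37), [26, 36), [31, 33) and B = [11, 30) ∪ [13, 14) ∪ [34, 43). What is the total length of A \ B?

13

Merge the first list: [2, 23), [25, 37).
Merge the second list: [11, 30), [34, 43).
A \ B = [2, 11), [30, 34).
Total: 9 + 4 = 13.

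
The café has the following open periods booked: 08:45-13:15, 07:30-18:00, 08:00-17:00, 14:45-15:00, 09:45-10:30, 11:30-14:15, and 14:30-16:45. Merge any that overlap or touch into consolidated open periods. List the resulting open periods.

07:30–18:00

Sort by start: 07:30–18:00, 08:00–17:00, 08:45–13:15, 09:45–10:30, 11:30–14:15, 14:30–16:45, 14:45–15:00.
08:00–17:00 overlaps/touches 07:30–18:00 → extend to 07:30–18:00.
08:45–13:15 overlaps/touches 07:30–18:00 → extend to 07:30–18:00.
09:45–10:30 overlaps/touches 07:30–18:00 → extend to 07:30–18:00.
11:30–14:15 overlaps/touches 07:30–18:00 → extend to 07:30–18:00.
14:30–16:45 overlaps/touches 07:30–18:00 → extend to 07:30–18:00.
14:45–15:00 overlaps/touches 07:30–18:00 → extend to 07:30–18:00.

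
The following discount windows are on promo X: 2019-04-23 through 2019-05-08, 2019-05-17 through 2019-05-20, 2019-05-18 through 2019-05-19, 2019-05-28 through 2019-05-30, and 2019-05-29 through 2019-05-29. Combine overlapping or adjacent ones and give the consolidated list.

2019-04-23 through 2019-05-08, 2019-05-17 through 2019-05-20, 2019-05-28 through 2019-05-30

2019-05-17 through 2019-05-20 is disjoint → start new block.
2019-05-18 through 2019-05-19 overlaps/touches 2019-05-17 through 2019-05-20 → extend to 2019-05-17 through 2019-05-20.
2019-05-28 through 2019-05-30 is disjoint → start new block.
2019-05-29 through 2019-05-29 overlaps/touches 2019-05-28 through 2019-05-30 → extend to 2019-05-28 through 2019-05-30.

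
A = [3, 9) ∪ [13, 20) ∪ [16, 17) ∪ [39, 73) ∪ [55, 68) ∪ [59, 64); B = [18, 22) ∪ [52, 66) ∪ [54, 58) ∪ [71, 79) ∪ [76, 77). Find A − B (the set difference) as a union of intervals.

Merge the first list: [3, 9), [13, 20), [39, 73).
Merge the second list: [18, 22), [52, 66), [71, 79).
[3, 9) is untouched.
[13, 20) with B removed leaves [13, 18).
[39, 73) with B removed leaves [39, 52), [66, 71).

[3, 9) ∪ [13, 18) ∪ [39, 52) ∪ [66, 71)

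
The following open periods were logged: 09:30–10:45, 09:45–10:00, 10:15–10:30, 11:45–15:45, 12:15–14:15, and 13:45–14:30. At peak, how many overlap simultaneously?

Walk the sorted start/end points keeping a running depth.
The depth first hits 3 at 13:45.

3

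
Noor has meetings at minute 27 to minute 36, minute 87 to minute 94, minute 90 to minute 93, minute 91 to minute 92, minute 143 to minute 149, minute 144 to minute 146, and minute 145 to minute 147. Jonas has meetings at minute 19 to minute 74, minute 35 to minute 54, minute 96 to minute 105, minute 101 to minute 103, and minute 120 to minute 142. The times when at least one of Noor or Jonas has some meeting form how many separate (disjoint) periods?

A, merged: minute 27 to minute 36, minute 87 to minute 94, minute 143 to minute 149.
B, merged: minute 19 to minute 74, minute 96 to minute 105, minute 120 to minute 142.
A ∪ B = minute 19 to minute 74, minute 87 to minute 94, minute 96 to minute 105, minute 120 to minute 142, minute 143 to minute 149.
That is 5 disjoint pieces.

5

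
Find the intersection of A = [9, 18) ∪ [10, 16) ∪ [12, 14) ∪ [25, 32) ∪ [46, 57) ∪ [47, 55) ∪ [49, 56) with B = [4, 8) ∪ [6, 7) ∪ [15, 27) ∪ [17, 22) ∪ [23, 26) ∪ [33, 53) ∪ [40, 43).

A, merged: [9, 18), [25, 32), [46, 57).
B, merged: [4, 8), [15, 27), [33, 53).
[9, 18) ∩ B → [15, 18).
[25, 32) ∩ B → [25, 27).
[46, 57) ∩ B → [46, 53).

[15, 18) ∪ [25, 27) ∪ [46, 53)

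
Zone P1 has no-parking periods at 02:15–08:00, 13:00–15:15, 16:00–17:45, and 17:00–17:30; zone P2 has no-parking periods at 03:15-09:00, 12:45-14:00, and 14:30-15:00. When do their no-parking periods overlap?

03:15-08:00, 13:00-14:00, 14:30-15:00

First set merges to 02:15-08:00, 13:00-15:15, 16:00-17:45.
02:15-08:00 meets the second set on 03:15-08:00.
13:00-15:15 meets the second set on 13:00-14:00, 14:30-15:00.
16:00-17:45: no overlap with the second set.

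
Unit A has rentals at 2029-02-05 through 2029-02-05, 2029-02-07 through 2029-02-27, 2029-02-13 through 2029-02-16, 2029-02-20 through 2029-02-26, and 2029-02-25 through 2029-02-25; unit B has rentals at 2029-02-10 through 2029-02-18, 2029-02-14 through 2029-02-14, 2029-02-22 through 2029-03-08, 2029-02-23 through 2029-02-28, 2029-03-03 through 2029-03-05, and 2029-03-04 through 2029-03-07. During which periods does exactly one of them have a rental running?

2029-02-05 through 2029-02-05, 2029-02-07 through 2029-02-09, 2029-02-19 through 2029-02-21, 2029-02-28 through 2029-03-08

First set merges to 2029-02-05 through 2029-02-05, 2029-02-07 through 2029-02-27.
Second set merges to 2029-02-10 through 2029-02-18, 2029-02-22 through 2029-03-08.
A but not B: 2029-02-05 through 2029-02-05, 2029-02-07 through 2029-02-09, 2029-02-19 through 2029-02-21.
B but not A: 2029-02-28 through 2029-03-08.
Combining gives A △ B.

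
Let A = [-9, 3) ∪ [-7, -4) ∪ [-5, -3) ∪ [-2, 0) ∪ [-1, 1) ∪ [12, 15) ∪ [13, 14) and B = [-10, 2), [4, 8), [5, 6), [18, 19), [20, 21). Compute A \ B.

[2, 3) ∪ [12, 15)

First set merges to [-9, 3), [12, 15).
Second set merges to [-10, 2), [4, 8), [18, 19), [20, 21).
[-9, 3) minus B → [2, 3).
[12, 15): no B overlap → unchanged.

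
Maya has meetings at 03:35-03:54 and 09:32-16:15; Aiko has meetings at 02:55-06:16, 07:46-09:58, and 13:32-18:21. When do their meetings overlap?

03:35-03:54, 09:32-09:58, 13:32-16:15

03:35-03:54 overlaps B on 03:35-03:54.
09:32-16:15 overlaps B on 09:32-09:58, 13:32-16:15.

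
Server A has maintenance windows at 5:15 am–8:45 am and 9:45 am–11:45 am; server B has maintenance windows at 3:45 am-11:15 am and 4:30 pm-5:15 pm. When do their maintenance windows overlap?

5:15 am-8:45 am, 9:45 am-11:15 am

5:15 am-8:45 am meets the second set on 5:15 am-8:45 am.
9:45 am-11:45 am meets the second set on 9:45 am-11:15 am.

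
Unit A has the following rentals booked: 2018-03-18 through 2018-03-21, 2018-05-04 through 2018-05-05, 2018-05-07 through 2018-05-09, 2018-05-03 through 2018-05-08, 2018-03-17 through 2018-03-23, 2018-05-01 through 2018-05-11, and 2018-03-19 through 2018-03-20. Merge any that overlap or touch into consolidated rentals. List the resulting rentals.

Sort by start: 2018-03-17 through 2018-03-23, 2018-03-18 through 2018-03-21, 2018-03-19 through 2018-03-20, 2018-05-01 through 2018-05-11, 2018-05-03 through 2018-05-08, 2018-05-04 through 2018-05-05, 2018-05-07 through 2018-05-09.
2018-03-18 through 2018-03-21 overlaps/touches 2018-03-17 through 2018-03-23 → extend to 2018-03-17 through 2018-03-23.
2018-03-19 through 2018-03-20 overlaps/touches 2018-03-17 through 2018-03-23 → extend to 2018-03-17 through 2018-03-23.
2018-05-01 through 2018-05-11 is disjoint → start new block.
2018-05-03 through 2018-05-08 overlaps/touches 2018-05-01 through 2018-05-11 → extend to 2018-05-01 through 2018-05-11.
2018-05-04 through 2018-05-05 overlaps/touches 2018-05-01 through 2018-05-11 → extend to 2018-05-01 through 2018-05-11.
2018-05-07 through 2018-05-09 overlaps/touches 2018-05-01 through 2018-05-11 → extend to 2018-05-01 through 2018-05-11.

2018-03-17 through 2018-03-23, 2018-05-01 through 2018-05-11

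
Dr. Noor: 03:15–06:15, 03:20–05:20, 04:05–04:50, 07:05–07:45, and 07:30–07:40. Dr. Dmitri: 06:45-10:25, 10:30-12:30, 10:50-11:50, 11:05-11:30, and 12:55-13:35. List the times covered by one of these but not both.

03:15–06:15, 06:45–07:05, 07:45–10:25, 10:30–12:30, 12:55–13:35

Merge the first list: 03:15–06:15, 07:05–07:45.
Merge the second list: 06:45–10:25, 10:30–12:30, 12:55–13:35.
A but not B: 03:15–06:15.
B but not A: 06:45–07:05, 07:45–10:25, 10:30–12:30, 12:55–13:35.
Combining gives A △ B.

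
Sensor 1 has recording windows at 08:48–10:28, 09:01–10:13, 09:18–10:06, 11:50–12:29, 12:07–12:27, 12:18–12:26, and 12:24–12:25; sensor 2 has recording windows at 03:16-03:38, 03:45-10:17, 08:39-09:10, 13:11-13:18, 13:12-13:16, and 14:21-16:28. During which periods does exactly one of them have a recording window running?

First set merges to 08:48-10:28, 11:50-12:29.
Second set merges to 03:16-03:38, 03:45-10:17, 13:11-13:18, 14:21-16:28.
Only in the first: 10:17-10:28, 11:50-12:29.
Only in the second: 03:16-03:38, 03:45-08:48, 13:11-13:18, 14:21-16:28.
Together these are the periods covered by exactly one.

03:16-03:38, 03:45-08:48, 10:17-10:28, 11:50-12:29, 13:11-13:18, 14:21-16:28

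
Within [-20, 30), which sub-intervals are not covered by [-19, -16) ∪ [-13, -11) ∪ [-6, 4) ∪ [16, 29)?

[-20, -19) ∪ [-16, -13) ∪ [-11, -6) ∪ [4, 16) ∪ [29, 30)

After merging, the occupied span is [-19, -16), [-13, -11), [-6, 4), [16, 29).
Complement within [-20, 30): [-20, -19), [-16, -13), [-11, -6), [4, 16), [29, 30).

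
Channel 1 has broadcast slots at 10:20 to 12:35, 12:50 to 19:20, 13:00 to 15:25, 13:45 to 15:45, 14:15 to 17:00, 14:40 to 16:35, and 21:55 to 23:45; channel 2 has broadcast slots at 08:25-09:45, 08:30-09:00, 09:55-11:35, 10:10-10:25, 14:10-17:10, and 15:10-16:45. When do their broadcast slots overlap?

A, merged: 10:20–12:35, 12:50–19:20, 21:55–23:45.
B, merged: 08:25–09:45, 09:55–11:35, 14:10–17:10.
10:20–12:35 overlaps B on 10:20–11:35.
12:50–19:20 overlaps B on 14:10–17:10.
21:55–23:45 falls entirely outside B.

10:20–11:35, 14:10–17:10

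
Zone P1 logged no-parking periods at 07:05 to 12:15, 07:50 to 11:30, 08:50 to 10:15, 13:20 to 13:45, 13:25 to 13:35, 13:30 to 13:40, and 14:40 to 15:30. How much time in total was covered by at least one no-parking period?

6 h 25 min

Merged: 07:05-12:15, 13:20-13:45, 14:40-15:30.
Lengths: 5 h 10 min + 25 min + 50 min = 6 h 25 min.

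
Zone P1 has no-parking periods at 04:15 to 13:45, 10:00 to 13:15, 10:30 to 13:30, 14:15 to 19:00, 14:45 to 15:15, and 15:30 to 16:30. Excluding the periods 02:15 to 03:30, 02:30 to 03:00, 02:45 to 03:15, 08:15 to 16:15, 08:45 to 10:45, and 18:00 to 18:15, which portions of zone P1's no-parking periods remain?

04:15–08:15, 16:15–18:00, 18:15–19:00

First set merges to 04:15–13:45, 14:15–19:00.
Second set merges to 02:15–03:30, 08:15–16:15, 18:00–18:15.
04:15–13:45 \ B = 04:15–08:15.
14:15–19:00 \ B = 16:15–18:00, 18:15–19:00.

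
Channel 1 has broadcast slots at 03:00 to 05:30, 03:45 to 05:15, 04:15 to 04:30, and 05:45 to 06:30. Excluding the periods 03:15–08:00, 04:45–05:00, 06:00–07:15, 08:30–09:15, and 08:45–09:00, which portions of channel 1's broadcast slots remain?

03:00-03:15

A, merged: 03:00-05:30, 05:45-06:30.
B, merged: 03:15-08:00, 08:30-09:15.
03:00-05:30 minus B → 03:00-03:15.
05:45-06:30: fully covered by B → removed.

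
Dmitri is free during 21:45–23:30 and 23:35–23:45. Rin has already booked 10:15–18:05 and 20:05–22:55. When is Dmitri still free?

21:45–23:30 minus B → 22:55–23:30.
23:35–23:45: no B overlap → unchanged.

22:55–23:30, 23:35–23:45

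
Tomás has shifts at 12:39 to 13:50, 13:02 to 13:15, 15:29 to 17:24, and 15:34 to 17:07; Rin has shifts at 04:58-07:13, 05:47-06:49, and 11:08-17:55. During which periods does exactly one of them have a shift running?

04:58–07:13, 11:08–12:39, 13:50–15:29, 17:24–17:55

Merge the first list: 12:39–13:50, 15:29–17:24.
Merge the second list: 04:58–07:13, 11:08–17:55.
Only in the first: none.
Only in the second: 04:58–07:13, 11:08–12:39, 13:50–15:29, 17:24–17:55.
Together these are the periods covered by exactly one.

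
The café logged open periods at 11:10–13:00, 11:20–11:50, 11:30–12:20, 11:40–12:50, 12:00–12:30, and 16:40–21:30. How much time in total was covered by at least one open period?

Merged: 11:10-13:00, 16:40-21:30.
Lengths: 1 h 50 min + 4 h 50 min = 6 h 40 min.

6 h 40 min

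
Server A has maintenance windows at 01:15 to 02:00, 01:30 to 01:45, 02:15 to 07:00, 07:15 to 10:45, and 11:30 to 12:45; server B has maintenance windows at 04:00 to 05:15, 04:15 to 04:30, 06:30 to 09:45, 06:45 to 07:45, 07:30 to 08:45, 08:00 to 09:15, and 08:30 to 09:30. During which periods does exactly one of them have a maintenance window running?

01:15-02:00, 02:15-04:00, 05:15-06:30, 07:00-07:15, 09:45-10:45, 11:30-12:45

Merge the first list: 01:15-02:00, 02:15-07:00, 07:15-10:45, 11:30-12:45.
Merge the second list: 04:00-05:15, 06:30-09:45.
A \ B = 01:15-02:00, 02:15-04:00, 05:15-06:30, 09:45-10:45, 11:30-12:45.
B \ A = 07:00-07:15.
Union of the two gives the symmetric difference.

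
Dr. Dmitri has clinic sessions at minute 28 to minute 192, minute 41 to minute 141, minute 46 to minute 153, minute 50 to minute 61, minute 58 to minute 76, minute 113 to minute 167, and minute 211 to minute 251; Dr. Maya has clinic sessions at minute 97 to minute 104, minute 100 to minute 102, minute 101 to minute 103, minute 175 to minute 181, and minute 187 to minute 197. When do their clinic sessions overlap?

minute 97 to minute 104, minute 175 to minute 181, minute 187 to minute 192

A, merged: minute 28 to minute 192, minute 211 to minute 251.
B, merged: minute 97 to minute 104, minute 175 to minute 181, minute 187 to minute 197.
minute 28 to minute 192 overlaps B on minute 97 to minute 104, minute 175 to minute 181, minute 187 to minute 192.
minute 211 to minute 251 falls entirely outside B.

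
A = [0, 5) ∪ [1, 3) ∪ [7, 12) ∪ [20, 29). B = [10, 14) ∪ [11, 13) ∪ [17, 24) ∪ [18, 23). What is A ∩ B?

[10, 12) ∪ [20, 24)

Merge the first list: [0, 5), [7, 12), [20, 29).
Merge the second list: [10, 14), [17, 24).
[0, 5): no overlap with the second set.
[7, 12) meets the second set on [10, 12).
[20, 29) meets the second set on [20, 24).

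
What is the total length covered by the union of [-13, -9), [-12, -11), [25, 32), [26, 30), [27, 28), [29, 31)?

11

Merged: [-13, -9), [25, 32).
Lengths: 4 + 7 = 11.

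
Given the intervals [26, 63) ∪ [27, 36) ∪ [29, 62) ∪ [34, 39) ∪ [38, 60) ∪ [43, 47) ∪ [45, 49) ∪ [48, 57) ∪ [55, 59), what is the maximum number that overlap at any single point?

At 45, 5 of the intervals are simultaneously active.
No point has more.

5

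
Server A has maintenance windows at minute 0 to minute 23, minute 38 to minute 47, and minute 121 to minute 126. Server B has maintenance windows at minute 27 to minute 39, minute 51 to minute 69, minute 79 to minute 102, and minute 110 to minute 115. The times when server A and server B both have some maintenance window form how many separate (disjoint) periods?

A ∩ B = minute 38 to minute 39.
That is 1 disjoint piece.

1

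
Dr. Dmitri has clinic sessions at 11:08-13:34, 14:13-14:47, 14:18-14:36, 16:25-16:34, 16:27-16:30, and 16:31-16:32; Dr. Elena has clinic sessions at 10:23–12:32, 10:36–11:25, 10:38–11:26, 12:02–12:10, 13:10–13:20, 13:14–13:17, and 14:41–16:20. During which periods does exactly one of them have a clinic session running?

10:23–11:08, 12:32–13:10, 13:20–13:34, 14:13–14:41, 14:47–16:20, 16:25–16:34

Merge the first list: 11:08–13:34, 14:13–14:47, 16:25–16:34.
Merge the second list: 10:23–12:32, 13:10–13:20, 14:41–16:20.
A \ B = 12:32–13:10, 13:20–13:34, 14:13–14:41, 16:25–16:34.
B \ A = 10:23–11:08, 14:47–16:20.
Union of the two gives the symmetric difference.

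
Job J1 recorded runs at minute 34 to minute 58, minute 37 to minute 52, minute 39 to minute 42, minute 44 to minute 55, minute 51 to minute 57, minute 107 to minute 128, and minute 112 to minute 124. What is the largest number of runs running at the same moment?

Walk the sorted start/end points keeping a running depth.
The depth first hits 4 at minute 51.

4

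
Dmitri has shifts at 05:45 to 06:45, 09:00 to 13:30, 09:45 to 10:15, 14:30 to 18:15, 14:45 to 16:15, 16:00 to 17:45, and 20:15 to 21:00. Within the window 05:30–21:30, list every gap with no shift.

05:30–05:45, 06:45–09:00, 13:30–14:30, 18:15–20:15, 21:00–21:30

Covered (merged): 05:45–06:45, 09:00–13:30, 14:30–18:15, 20:15–21:00.
Gaps within 05:30–21:30: 05:30–05:45, 06:45–09:00, 13:30–14:30, 18:15–20:15, 21:00–21:30.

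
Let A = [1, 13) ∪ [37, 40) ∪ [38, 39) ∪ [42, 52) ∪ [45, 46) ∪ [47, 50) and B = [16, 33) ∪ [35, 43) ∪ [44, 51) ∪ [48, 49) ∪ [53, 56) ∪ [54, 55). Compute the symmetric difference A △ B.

Merge the first list: [1, 13), [37, 40), [42, 52).
Merge the second list: [16, 33), [35, 43), [44, 51), [53, 56).
A but not B: [1, 13), [43, 44), [51, 52).
B but not A: [16, 33), [35, 37), [40, 42), [53, 56).
Combining gives A △ B.

[1, 13) ∪ [16, 33) ∪ [35, 37) ∪ [40, 42) ∪ [43, 44) ∪ [51, 52) ∪ [53, 56)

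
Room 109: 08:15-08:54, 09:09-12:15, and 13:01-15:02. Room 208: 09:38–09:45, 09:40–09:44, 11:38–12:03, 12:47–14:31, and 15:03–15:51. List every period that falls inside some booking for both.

09:38-09:45, 11:38-12:03, 13:01-14:31

Second set merges to 09:38-09:45, 11:38-12:03, 12:47-14:31, 15:03-15:51.
08:15-08:54 falls entirely outside B.
09:09-12:15 overlaps B on 09:38-09:45, 11:38-12:03.
13:01-15:02 overlaps B on 13:01-14:31.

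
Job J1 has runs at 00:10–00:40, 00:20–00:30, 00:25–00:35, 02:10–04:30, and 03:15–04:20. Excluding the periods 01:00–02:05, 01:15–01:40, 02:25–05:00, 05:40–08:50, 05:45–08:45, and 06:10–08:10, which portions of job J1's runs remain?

00:10–00:40, 02:10–02:25

First set merges to 00:10–00:40, 02:10–04:30.
Second set merges to 01:00–02:05, 02:25–05:00, 05:40–08:50.
00:10–00:40 is untouched.
02:10–04:30 with B removed leaves 02:10–02:25.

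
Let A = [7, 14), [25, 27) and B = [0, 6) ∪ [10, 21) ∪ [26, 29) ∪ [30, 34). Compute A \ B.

[7, 14) with B removed leaves [7, 10).
[25, 27) with B removed leaves [25, 26).

[7, 10) ∪ [25, 26)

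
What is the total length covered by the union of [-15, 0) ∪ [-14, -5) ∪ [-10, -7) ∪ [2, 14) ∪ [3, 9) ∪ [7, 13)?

27

Merged: [-15, 0), [2, 14).
Lengths: 15 + 12 = 27.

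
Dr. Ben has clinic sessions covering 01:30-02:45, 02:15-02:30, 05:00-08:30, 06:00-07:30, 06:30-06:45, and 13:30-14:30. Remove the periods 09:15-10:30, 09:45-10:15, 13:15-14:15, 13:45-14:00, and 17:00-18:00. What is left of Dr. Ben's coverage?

Merge the first list: 01:30–02:45, 05:00–08:30, 13:30–14:30.
Merge the second list: 09:15–10:30, 13:15–14:15, 17:00–18:00.
01:30–02:45: no B overlap → unchanged.
05:00–08:30: no B overlap → unchanged.
13:30–14:30 minus B → 14:15–14:30.

01:30–02:45, 05:00–08:30, 14:15–14:30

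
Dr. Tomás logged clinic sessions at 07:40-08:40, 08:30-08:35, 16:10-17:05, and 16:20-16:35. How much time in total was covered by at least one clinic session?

1 h 55 min

Merged: 07:40-08:40, 16:10-17:05.
Lengths: 1 h + 55 min = 1 h 55 min.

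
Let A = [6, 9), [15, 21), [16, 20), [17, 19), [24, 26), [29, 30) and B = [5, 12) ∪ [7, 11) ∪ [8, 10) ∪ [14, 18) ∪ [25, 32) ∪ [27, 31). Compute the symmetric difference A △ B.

First set merges to [6, 9), [15, 21), [24, 26), [29, 30).
Second set merges to [5, 12), [14, 18), [25, 32).
Only in the first: [18, 21), [24, 25).
Only in the second: [5, 6), [9, 12), [14, 15), [26, 29), [30, 32).
Together these are the periods covered by exactly one.

[5, 6) ∪ [9, 12) ∪ [14, 15) ∪ [18, 21) ∪ [24, 25) ∪ [26, 29) ∪ [30, 32)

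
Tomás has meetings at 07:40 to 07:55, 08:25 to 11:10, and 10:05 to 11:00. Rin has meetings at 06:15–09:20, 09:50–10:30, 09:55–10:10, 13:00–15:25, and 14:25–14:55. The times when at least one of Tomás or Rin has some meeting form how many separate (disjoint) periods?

A, merged: 07:40–07:55, 08:25–11:10.
B, merged: 06:15–09:20, 09:50–10:30, 13:00–15:25.
A ∪ B = 06:15–11:10, 13:00–15:25.
That is 2 disjoint pieces.

2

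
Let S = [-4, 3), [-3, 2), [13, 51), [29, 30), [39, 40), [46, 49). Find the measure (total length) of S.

45

Merged: [-4, 3), [13, 51).
Lengths: 7 + 38 = 45.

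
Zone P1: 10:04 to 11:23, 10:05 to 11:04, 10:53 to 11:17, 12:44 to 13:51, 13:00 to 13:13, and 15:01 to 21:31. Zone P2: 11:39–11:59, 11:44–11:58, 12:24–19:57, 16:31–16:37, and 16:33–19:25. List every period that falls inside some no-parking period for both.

12:44-13:51, 15:01-19:57

A, merged: 10:04-11:23, 12:44-13:51, 15:01-21:31.
B, merged: 11:39-11:59, 12:24-19:57.
10:04-11:23 meets no B interval.
12:44-13:51 ∩ B → 12:44-13:51.
15:01-21:31 ∩ B → 15:01-19:57.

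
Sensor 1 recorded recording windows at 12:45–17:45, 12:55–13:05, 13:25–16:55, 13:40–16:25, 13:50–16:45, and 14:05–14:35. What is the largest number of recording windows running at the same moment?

5

At 14:05, 5 of the intervals are simultaneously active.
No point has more.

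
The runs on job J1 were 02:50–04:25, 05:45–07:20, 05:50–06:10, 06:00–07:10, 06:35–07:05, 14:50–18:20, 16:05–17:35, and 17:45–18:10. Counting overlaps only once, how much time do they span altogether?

Merged: 02:50–04:25, 05:45–07:20, 14:50–18:20.
Lengths: 1 h 35 min + 1 h 35 min + 3 h 30 min = 6 h 40 min.

6 h 40 min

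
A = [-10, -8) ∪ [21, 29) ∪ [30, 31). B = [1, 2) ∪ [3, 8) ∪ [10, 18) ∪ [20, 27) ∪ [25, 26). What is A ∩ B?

[21, 27)

Second set merges to [1, 2), [3, 8), [10, 18), [20, 27).
[-10, -8) meets no B interval.
[21, 29) ∩ B → [21, 27).
[30, 31) meets no B interval.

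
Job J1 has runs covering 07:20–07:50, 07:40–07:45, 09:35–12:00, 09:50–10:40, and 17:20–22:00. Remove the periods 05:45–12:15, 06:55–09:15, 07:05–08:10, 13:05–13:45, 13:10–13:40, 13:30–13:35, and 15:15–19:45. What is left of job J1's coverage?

First set merges to 07:20–07:50, 09:35–12:00, 17:20–22:00.
Second set merges to 05:45–12:15, 13:05–13:45, 15:15–19:45.
07:20–07:50: fully covered by B → removed.
09:35–12:00: fully covered by B → removed.
17:20–22:00 minus B → 19:45–22:00.

19:45–22:00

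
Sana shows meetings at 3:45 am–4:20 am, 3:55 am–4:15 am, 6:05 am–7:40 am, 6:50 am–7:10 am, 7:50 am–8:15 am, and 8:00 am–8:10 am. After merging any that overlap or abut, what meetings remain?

3:55 am-4:15 am overlaps/touches 3:45 am-4:20 am → extend to 3:45 am-4:20 am.
6:05 am-7:40 am is disjoint → start new block.
6:50 am-7:10 am overlaps/touches 6:05 am-7:40 am → extend to 6:05 am-7:40 am.
7:50 am-8:15 am is disjoint → start new block.
8:00 am-8:10 am overlaps/touches 7:50 am-8:15 am → extend to 7:50 am-8:15 am.

3:45 am-4:20 am, 6:05 am-7:40 am, 7:50 am-8:15 am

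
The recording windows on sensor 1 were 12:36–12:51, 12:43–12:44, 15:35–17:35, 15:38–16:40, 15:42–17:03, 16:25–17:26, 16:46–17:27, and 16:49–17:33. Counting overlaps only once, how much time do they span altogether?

Merged: 12:36–12:51, 15:35–17:35.
Lengths: 15 min + 2 h = 2 h 15 min.

2 h 15 min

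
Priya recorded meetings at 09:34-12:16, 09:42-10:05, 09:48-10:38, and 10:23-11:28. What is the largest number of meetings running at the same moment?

3

Sweep endpoints in order; track running count of active intervals.
Peak of 3 reached at 09:48.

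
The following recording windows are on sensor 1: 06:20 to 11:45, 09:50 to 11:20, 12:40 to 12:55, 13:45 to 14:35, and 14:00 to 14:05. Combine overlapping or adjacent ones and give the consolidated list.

06:20-11:45, 12:40-12:55, 13:45-14:35

09:50-11:20 overlaps/touches 06:20-11:45 → extend to 06:20-11:45.
12:40-12:55 is disjoint → start new block.
13:45-14:35 is disjoint → start new block.
14:00-14:05 overlaps/touches 13:45-14:35 → extend to 13:45-14:35.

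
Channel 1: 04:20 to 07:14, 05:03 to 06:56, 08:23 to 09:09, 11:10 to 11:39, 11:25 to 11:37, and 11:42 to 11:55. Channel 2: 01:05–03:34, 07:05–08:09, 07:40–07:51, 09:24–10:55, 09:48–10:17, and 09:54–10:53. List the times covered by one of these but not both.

First set merges to 04:20–07:14, 08:23–09:09, 11:10–11:39, 11:42–11:55.
Second set merges to 01:05–03:34, 07:05–08:09, 09:24–10:55.
Only in the first: 04:20–07:05, 08:23–09:09, 11:10–11:39, 11:42–11:55.
Only in the second: 01:05–03:34, 07:14–08:09, 09:24–10:55.
Together these are the periods covered by exactly one.

01:05–03:34, 04:20–07:05, 07:14–08:09, 08:23–09:09, 09:24–10:55, 11:10–11:39, 11:42–11:55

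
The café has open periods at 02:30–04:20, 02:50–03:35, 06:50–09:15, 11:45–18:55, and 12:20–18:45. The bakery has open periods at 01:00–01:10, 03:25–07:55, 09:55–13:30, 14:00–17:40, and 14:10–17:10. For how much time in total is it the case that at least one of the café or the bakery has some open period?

15 h 55 min

A, merged: 02:30-04:20, 06:50-09:15, 11:45-18:55.
B, merged: 01:00-01:10, 03:25-07:55, 09:55-13:30, 14:00-17:40.
A ∪ B = 01:00-01:10, 02:30-09:15, 09:55-18:55.
Total: 10 min + 6 h 45 min + 9 h = 15 h 55 min.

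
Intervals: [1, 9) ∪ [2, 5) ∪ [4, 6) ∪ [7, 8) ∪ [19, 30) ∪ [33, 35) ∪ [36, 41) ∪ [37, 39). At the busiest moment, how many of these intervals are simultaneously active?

At 4, 3 of the intervals are simultaneously active.
No point has more.

3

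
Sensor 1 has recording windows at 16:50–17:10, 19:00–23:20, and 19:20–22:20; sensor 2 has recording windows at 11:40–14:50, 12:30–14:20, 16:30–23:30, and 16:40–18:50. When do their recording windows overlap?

First set merges to 16:50–17:10, 19:00–23:20.
Second set merges to 11:40–14:50, 16:30–23:30.
16:50–17:10 ∩ B → 16:50–17:10.
19:00–23:20 ∩ B → 19:00–23:20.

16:50–17:10, 19:00–23:20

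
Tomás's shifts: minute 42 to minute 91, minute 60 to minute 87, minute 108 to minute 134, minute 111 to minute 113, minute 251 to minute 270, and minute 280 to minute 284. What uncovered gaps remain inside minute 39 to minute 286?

minute 39 to minute 42, minute 91 to minute 108, minute 134 to minute 251, minute 270 to minute 280, minute 284 to minute 286

After merging, the occupied span is minute 42 to minute 91, minute 108 to minute 134, minute 251 to minute 270, minute 280 to minute 284.
Uncovered inside minute 39 to minute 286: minute 39 to minute 42, minute 91 to minute 108, minute 134 to minute 251, minute 270 to minute 280, minute 284 to minute 286.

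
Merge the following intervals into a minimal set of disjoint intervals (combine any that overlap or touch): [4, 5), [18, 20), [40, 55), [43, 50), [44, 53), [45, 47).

[18, 20) is disjoint → start new block.
[40, 55) is disjoint → start new block.
[43, 50) overlaps/touches [40, 55) → extend to [40, 55).
[44, 53) overlaps/touches [40, 55) → extend to [40, 55).
[45, 47) overlaps/touches [40, 55) → extend to [40, 55).

[4, 5) ∪ [18, 20) ∪ [40, 55)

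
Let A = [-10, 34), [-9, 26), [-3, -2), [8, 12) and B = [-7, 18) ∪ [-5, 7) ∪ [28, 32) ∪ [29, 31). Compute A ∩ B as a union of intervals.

[-7, 18) ∪ [28, 32)

Merge the first list: [-10, 34).
Merge the second list: [-7, 18), [28, 32).
[-10, 34) meets the second set on [-7, 18), [28, 32).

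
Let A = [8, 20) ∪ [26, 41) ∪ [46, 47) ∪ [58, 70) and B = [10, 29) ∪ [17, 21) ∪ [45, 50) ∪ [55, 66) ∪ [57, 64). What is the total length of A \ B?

B, merged: [10, 29), [45, 50), [55, 66).
A \ B = [8, 10), [29, 41), [66, 70).
Total: 2 + 12 + 4 = 18.

18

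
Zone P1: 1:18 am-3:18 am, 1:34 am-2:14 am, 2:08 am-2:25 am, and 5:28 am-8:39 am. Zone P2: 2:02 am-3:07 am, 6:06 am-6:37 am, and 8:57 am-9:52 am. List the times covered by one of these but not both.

Merge the first list: 1:18 am–3:18 am, 5:28 am–8:39 am.
A but not B: 1:18 am–2:02 am, 3:07 am–3:18 am, 5:28 am–6:06 am, 6:37 am–8:39 am.
B but not A: 8:57 am–9:52 am.
Combining gives A △ B.

1:18 am–2:02 am, 3:07 am–3:18 am, 5:28 am–6:06 am, 6:37 am–8:39 am, 8:57 am–9:52 am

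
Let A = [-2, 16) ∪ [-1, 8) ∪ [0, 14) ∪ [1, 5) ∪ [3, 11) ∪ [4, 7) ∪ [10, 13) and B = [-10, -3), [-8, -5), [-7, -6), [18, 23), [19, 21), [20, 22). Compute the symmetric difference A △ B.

[-10, -3) ∪ [-2, 16) ∪ [18, 23)

First set merges to [-2, 16).
Second set merges to [-10, -3), [18, 23).
A \ B = [-2, 16).
B \ A = [-10, -3), [18, 23).
Union of the two gives the symmetric difference.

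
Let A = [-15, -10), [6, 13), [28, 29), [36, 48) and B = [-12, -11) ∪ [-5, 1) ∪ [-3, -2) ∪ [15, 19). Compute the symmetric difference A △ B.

[-15, -12) ∪ [-11, -10) ∪ [-5, 1) ∪ [6, 13) ∪ [15, 19) ∪ [28, 29) ∪ [36, 48)

Second set merges to [-12, -11), [-5, 1), [15, 19).
A \ B = [-15, -12), [-11, -10), [6, 13), [28, 29), [36, 48).
B \ A = [-5, 1), [15, 19).
Union of the two gives the symmetric difference.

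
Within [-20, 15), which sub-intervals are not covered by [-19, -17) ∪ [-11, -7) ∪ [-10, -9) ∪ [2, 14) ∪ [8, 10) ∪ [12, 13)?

[-20, -19) ∪ [-17, -11) ∪ [-7, 2) ∪ [14, 15)

Covered (merged): [-19, -17), [-11, -7), [2, 14).
Complement within [-20, 15): [-20, -19), [-17, -11), [-7, 2), [14, 15).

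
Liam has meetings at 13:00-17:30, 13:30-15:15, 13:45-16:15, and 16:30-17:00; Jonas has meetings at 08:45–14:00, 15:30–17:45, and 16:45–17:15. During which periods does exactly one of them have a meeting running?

A, merged: 13:00–17:30.
B, merged: 08:45–14:00, 15:30–17:45.
A \ B = 14:00–15:30.
B \ A = 08:45–13:00, 17:30–17:45.
Union of the two gives the symmetric difference.

08:45–13:00, 14:00–15:30, 17:30–17:45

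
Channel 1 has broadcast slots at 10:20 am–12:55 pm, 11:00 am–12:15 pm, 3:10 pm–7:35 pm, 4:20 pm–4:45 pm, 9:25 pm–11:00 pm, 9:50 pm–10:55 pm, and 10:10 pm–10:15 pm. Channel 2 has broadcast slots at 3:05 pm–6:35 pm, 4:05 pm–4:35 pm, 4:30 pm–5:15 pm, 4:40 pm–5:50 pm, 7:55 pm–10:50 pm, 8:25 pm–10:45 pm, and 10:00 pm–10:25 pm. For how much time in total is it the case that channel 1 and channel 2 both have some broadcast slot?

4 h 50 min

Merge the first list: 10:20 am–12:55 pm, 3:10 pm–7:35 pm, 9:25 pm–11:00 pm.
Merge the second list: 3:05 pm–6:35 pm, 7:55 pm–10:50 pm.
A ∩ B = 3:10 pm–6:35 pm, 9:25 pm–10:50 pm.
Total: 3 h 25 min + 1 h 25 min = 4 h 50 min.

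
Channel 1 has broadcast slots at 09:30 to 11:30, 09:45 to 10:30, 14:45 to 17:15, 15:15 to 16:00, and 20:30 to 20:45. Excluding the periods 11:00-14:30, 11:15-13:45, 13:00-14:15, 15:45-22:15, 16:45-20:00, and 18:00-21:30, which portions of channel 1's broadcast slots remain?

09:30-11:00, 14:45-15:45

Merge the first list: 09:30-11:30, 14:45-17:15, 20:30-20:45.
Merge the second list: 11:00-14:30, 15:45-22:15.
09:30-11:30 \ B = 09:30-11:00.
14:45-17:15 \ B = 14:45-15:45.
20:30-20:45: entirely removed.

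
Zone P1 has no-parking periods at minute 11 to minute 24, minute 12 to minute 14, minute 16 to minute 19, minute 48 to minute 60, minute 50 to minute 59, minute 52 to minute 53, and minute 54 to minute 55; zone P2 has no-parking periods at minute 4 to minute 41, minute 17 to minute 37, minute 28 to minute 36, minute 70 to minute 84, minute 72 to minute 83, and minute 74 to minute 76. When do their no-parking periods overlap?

minute 11 to minute 24

Merge the first list: minute 11 to minute 24, minute 48 to minute 60.
Merge the second list: minute 4 to minute 41, minute 70 to minute 84.
minute 11 to minute 24 ∩ B → minute 11 to minute 24.
minute 48 to minute 60 meets no B interval.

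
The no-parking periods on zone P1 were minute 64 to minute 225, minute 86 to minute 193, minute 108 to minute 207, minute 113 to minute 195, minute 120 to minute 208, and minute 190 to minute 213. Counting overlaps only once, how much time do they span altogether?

Merged: minute 64 to minute 225.
Length: 161 minutes.

161 minutes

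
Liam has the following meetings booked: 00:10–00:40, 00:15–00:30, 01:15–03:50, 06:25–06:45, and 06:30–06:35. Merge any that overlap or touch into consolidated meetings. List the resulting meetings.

00:10-00:40, 01:15-03:50, 06:25-06:45

00:15-00:30 overlaps/touches 00:10-00:40 → extend to 00:10-00:40.
01:15-03:50 is disjoint → start new block.
06:25-06:45 is disjoint → start new block.
06:30-06:35 overlaps/touches 06:25-06:45 → extend to 06:25-06:45.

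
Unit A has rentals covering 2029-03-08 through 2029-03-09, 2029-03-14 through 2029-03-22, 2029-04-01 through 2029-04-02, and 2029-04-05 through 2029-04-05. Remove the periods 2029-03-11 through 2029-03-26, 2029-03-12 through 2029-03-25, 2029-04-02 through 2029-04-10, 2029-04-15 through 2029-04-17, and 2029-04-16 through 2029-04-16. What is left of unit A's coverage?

Merge the second list: 2029-03-11 through 2029-03-26, 2029-04-02 through 2029-04-10, 2029-04-15 through 2029-04-17.
2029-03-08 through 2029-03-09 is untouched.
2029-03-14 through 2029-03-22 lies entirely inside B → drops out.
2029-04-01 through 2029-04-02 with B removed leaves 2029-04-01 through 2029-04-01.
2029-04-05 through 2029-04-05 lies entirely inside B → drops out.

2029-03-08 through 2029-03-09, 2029-04-01 through 2029-04-01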